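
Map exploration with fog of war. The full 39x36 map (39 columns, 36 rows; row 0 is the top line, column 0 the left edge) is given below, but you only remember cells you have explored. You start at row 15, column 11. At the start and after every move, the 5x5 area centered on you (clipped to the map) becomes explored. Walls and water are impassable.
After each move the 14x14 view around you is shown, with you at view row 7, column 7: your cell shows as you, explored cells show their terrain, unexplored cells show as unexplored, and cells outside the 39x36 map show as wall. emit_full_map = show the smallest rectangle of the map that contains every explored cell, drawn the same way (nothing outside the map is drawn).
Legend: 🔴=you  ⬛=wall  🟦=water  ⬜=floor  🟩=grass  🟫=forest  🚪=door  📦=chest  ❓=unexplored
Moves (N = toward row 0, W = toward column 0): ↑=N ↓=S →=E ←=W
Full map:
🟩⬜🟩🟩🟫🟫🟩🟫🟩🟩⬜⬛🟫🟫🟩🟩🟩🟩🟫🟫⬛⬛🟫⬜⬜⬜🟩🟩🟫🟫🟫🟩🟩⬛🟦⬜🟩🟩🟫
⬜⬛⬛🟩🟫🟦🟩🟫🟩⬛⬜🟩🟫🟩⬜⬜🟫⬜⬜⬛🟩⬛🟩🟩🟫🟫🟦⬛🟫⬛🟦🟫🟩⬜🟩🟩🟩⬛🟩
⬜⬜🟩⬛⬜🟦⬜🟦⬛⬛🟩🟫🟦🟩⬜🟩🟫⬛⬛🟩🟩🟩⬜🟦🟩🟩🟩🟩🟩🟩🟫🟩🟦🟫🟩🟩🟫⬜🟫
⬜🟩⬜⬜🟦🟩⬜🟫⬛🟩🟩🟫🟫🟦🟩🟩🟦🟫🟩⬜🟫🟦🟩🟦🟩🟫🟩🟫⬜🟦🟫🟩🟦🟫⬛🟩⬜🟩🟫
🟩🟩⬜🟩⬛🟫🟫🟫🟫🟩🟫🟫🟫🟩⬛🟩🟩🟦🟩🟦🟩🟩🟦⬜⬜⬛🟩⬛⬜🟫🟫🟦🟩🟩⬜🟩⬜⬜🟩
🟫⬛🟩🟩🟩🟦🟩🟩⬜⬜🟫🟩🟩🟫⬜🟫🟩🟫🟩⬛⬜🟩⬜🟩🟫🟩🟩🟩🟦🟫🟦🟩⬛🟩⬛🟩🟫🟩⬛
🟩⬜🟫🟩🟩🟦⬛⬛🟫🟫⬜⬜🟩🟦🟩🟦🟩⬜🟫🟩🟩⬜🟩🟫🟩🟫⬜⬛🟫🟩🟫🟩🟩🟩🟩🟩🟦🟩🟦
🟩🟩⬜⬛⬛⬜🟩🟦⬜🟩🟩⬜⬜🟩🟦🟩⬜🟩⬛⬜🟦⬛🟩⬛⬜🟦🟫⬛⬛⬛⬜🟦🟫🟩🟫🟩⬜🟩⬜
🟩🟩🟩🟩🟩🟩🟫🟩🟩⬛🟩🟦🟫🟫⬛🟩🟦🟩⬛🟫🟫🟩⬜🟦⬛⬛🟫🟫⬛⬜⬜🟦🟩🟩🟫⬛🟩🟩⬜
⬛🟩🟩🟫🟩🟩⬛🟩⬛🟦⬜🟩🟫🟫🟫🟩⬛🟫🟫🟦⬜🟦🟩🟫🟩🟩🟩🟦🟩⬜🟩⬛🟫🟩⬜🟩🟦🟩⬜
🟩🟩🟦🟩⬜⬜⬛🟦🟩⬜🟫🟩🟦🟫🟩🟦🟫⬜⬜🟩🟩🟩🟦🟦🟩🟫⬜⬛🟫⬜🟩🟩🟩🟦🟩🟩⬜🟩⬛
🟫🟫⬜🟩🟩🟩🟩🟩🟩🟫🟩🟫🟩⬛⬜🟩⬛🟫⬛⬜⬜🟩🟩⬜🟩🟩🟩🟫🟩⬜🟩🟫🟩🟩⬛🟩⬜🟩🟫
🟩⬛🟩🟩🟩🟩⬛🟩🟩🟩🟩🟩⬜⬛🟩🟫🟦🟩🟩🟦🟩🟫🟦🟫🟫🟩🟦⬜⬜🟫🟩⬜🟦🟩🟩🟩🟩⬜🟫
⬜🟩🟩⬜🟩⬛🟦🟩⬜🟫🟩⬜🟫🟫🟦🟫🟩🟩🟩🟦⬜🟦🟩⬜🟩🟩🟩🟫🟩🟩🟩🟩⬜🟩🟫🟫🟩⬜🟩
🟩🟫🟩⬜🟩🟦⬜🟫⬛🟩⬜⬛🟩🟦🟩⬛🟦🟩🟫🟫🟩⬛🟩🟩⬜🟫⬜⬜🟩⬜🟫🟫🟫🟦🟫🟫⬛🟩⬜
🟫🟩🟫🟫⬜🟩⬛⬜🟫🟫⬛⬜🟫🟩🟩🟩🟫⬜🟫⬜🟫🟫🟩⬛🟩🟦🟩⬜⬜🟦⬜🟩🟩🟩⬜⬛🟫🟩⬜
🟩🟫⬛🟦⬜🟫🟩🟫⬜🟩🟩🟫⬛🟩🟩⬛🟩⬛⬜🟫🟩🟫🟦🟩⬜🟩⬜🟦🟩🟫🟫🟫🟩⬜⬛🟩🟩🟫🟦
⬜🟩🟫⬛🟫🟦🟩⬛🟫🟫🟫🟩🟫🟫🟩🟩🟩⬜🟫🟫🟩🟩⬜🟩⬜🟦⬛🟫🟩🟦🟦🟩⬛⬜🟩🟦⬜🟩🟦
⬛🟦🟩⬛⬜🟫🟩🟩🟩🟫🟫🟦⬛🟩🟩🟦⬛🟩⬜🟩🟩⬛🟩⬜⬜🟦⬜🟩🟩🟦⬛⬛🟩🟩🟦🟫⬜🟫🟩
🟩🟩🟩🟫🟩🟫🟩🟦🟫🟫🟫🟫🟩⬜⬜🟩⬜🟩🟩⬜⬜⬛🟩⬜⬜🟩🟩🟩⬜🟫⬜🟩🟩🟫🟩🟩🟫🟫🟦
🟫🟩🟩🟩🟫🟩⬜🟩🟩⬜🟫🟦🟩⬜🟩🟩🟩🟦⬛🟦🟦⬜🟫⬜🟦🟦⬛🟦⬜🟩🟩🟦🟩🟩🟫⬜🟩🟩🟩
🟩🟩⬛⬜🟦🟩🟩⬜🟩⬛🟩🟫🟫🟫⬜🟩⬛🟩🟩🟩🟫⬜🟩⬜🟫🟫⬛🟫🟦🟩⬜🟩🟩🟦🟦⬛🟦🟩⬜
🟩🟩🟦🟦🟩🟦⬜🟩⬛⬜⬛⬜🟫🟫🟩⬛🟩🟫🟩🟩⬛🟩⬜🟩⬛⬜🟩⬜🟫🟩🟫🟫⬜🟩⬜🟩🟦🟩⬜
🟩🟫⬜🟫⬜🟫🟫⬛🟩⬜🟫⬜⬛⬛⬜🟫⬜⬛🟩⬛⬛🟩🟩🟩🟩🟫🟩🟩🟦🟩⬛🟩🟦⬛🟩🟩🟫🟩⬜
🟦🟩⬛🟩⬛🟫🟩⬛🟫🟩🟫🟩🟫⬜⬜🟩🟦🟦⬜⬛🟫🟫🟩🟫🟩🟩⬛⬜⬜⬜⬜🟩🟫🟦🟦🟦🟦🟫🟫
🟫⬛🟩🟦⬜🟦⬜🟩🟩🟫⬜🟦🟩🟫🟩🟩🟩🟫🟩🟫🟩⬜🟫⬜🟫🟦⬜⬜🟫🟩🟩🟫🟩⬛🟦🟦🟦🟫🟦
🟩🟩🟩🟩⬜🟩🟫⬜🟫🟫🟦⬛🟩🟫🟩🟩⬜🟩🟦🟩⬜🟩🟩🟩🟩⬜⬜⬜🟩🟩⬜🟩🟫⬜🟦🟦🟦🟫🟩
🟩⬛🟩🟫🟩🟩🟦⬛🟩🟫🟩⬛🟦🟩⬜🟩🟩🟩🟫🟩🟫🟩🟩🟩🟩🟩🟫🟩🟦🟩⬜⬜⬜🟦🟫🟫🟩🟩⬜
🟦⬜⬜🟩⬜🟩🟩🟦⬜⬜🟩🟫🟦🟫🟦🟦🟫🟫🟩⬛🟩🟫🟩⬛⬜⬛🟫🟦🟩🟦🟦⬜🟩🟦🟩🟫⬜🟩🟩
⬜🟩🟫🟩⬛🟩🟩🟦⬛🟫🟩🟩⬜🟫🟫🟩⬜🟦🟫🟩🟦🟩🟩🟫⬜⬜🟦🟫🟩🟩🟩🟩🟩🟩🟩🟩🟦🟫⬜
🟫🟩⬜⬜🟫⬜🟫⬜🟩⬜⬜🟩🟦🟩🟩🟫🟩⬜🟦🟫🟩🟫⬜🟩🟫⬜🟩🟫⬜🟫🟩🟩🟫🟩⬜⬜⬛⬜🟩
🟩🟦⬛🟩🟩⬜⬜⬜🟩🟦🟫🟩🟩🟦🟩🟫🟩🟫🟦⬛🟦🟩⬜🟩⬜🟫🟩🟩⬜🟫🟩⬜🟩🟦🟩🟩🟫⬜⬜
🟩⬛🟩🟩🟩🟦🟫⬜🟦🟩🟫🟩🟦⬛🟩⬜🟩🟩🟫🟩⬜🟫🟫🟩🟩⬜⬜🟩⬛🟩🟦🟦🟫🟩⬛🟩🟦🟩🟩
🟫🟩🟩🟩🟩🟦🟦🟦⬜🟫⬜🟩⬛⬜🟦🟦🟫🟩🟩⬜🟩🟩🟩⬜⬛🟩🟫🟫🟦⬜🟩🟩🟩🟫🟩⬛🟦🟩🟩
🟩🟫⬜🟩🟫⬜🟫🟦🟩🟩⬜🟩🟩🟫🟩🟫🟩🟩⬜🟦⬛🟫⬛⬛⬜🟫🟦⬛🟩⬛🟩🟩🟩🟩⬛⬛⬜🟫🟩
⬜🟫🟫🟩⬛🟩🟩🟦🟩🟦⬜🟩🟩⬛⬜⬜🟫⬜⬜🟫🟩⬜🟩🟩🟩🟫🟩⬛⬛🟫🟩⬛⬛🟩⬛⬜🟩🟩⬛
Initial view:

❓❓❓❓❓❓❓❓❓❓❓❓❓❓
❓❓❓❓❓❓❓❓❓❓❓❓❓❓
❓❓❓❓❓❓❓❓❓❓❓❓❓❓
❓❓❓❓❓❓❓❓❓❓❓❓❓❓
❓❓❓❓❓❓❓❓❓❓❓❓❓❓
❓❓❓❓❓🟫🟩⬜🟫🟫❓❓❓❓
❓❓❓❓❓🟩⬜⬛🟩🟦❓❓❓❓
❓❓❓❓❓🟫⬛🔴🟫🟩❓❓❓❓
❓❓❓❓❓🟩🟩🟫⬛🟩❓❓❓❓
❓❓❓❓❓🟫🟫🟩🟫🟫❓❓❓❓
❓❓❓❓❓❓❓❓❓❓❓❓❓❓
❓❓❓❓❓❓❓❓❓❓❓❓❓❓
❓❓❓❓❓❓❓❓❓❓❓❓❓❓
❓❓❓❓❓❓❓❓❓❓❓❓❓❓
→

❓❓❓❓❓❓❓❓❓❓❓❓❓❓
❓❓❓❓❓❓❓❓❓❓❓❓❓❓
❓❓❓❓❓❓❓❓❓❓❓❓❓❓
❓❓❓❓❓❓❓❓❓❓❓❓❓❓
❓❓❓❓❓❓❓❓❓❓❓❓❓❓
❓❓❓❓🟫🟩⬜🟫🟫🟦❓❓❓❓
❓❓❓❓🟩⬜⬛🟩🟦🟩❓❓❓❓
❓❓❓❓🟫⬛⬜🔴🟩🟩❓❓❓❓
❓❓❓❓🟩🟩🟫⬛🟩🟩❓❓❓❓
❓❓❓❓🟫🟫🟩🟫🟫🟩❓❓❓❓
❓❓❓❓❓❓❓❓❓❓❓❓❓❓
❓❓❓❓❓❓❓❓❓❓❓❓❓❓
❓❓❓❓❓❓❓❓❓❓❓❓❓❓
❓❓❓❓❓❓❓❓❓❓❓❓❓❓

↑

❓❓❓❓❓❓❓❓❓❓❓❓❓❓
❓❓❓❓❓❓❓❓❓❓❓❓❓❓
❓❓❓❓❓❓❓❓❓❓❓❓❓❓
❓❓❓❓❓❓❓❓❓❓❓❓❓❓
❓❓❓❓❓❓❓❓❓❓❓❓❓❓
❓❓❓❓❓🟩🟩⬜⬛🟩❓❓❓❓
❓❓❓❓🟫🟩⬜🟫🟫🟦❓❓❓❓
❓❓❓❓🟩⬜⬛🔴🟦🟩❓❓❓❓
❓❓❓❓🟫⬛⬜🟫🟩🟩❓❓❓❓
❓❓❓❓🟩🟩🟫⬛🟩🟩❓❓❓❓
❓❓❓❓🟫🟫🟩🟫🟫🟩❓❓❓❓
❓❓❓❓❓❓❓❓❓❓❓❓❓❓
❓❓❓❓❓❓❓❓❓❓❓❓❓❓
❓❓❓❓❓❓❓❓❓❓❓❓❓❓

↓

❓❓❓❓❓❓❓❓❓❓❓❓❓❓
❓❓❓❓❓❓❓❓❓❓❓❓❓❓
❓❓❓❓❓❓❓❓❓❓❓❓❓❓
❓❓❓❓❓❓❓❓❓❓❓❓❓❓
❓❓❓❓❓🟩🟩⬜⬛🟩❓❓❓❓
❓❓❓❓🟫🟩⬜🟫🟫🟦❓❓❓❓
❓❓❓❓🟩⬜⬛🟩🟦🟩❓❓❓❓
❓❓❓❓🟫⬛⬜🔴🟩🟩❓❓❓❓
❓❓❓❓🟩🟩🟫⬛🟩🟩❓❓❓❓
❓❓❓❓🟫🟫🟩🟫🟫🟩❓❓❓❓
❓❓❓❓❓❓❓❓❓❓❓❓❓❓
❓❓❓❓❓❓❓❓❓❓❓❓❓❓
❓❓❓❓❓❓❓❓❓❓❓❓❓❓
❓❓❓❓❓❓❓❓❓❓❓❓❓❓

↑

❓❓❓❓❓❓❓❓❓❓❓❓❓❓
❓❓❓❓❓❓❓❓❓❓❓❓❓❓
❓❓❓❓❓❓❓❓❓❓❓❓❓❓
❓❓❓❓❓❓❓❓❓❓❓❓❓❓
❓❓❓❓❓❓❓❓❓❓❓❓❓❓
❓❓❓❓❓🟩🟩⬜⬛🟩❓❓❓❓
❓❓❓❓🟫🟩⬜🟫🟫🟦❓❓❓❓
❓❓❓❓🟩⬜⬛🔴🟦🟩❓❓❓❓
❓❓❓❓🟫⬛⬜🟫🟩🟩❓❓❓❓
❓❓❓❓🟩🟩🟫⬛🟩🟩❓❓❓❓
❓❓❓❓🟫🟫🟩🟫🟫🟩❓❓❓❓
❓❓❓❓❓❓❓❓❓❓❓❓❓❓
❓❓❓❓❓❓❓❓❓❓❓❓❓❓
❓❓❓❓❓❓❓❓❓❓❓❓❓❓

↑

❓❓❓❓❓❓❓❓❓❓❓❓❓❓
❓❓❓❓❓❓❓❓❓❓❓❓❓❓
❓❓❓❓❓❓❓❓❓❓❓❓❓❓
❓❓❓❓❓❓❓❓❓❓❓❓❓❓
❓❓❓❓❓❓❓❓❓❓❓❓❓❓
❓❓❓❓❓🟩🟫🟩⬛⬜❓❓❓❓
❓❓❓❓❓🟩🟩⬜⬛🟩❓❓❓❓
❓❓❓❓🟫🟩⬜🔴🟫🟦❓❓❓❓
❓❓❓❓🟩⬜⬛🟩🟦🟩❓❓❓❓
❓❓❓❓🟫⬛⬜🟫🟩🟩❓❓❓❓
❓❓❓❓🟩🟩🟫⬛🟩🟩❓❓❓❓
❓❓❓❓🟫🟫🟩🟫🟫🟩❓❓❓❓
❓❓❓❓❓❓❓❓❓❓❓❓❓❓
❓❓❓❓❓❓❓❓❓❓❓❓❓❓

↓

❓❓❓❓❓❓❓❓❓❓❓❓❓❓
❓❓❓❓❓❓❓❓❓❓❓❓❓❓
❓❓❓❓❓❓❓❓❓❓❓❓❓❓
❓❓❓❓❓❓❓❓❓❓❓❓❓❓
❓❓❓❓❓🟩🟫🟩⬛⬜❓❓❓❓
❓❓❓❓❓🟩🟩⬜⬛🟩❓❓❓❓
❓❓❓❓🟫🟩⬜🟫🟫🟦❓❓❓❓
❓❓❓❓🟩⬜⬛🔴🟦🟩❓❓❓❓
❓❓❓❓🟫⬛⬜🟫🟩🟩❓❓❓❓
❓❓❓❓🟩🟩🟫⬛🟩🟩❓❓❓❓
❓❓❓❓🟫🟫🟩🟫🟫🟩❓❓❓❓
❓❓❓❓❓❓❓❓❓❓❓❓❓❓
❓❓❓❓❓❓❓❓❓❓❓❓❓❓
❓❓❓❓❓❓❓❓❓❓❓❓❓❓

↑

❓❓❓❓❓❓❓❓❓❓❓❓❓❓
❓❓❓❓❓❓❓❓❓❓❓❓❓❓
❓❓❓❓❓❓❓❓❓❓❓❓❓❓
❓❓❓❓❓❓❓❓❓❓❓❓❓❓
❓❓❓❓❓❓❓❓❓❓❓❓❓❓
❓❓❓❓❓🟩🟫🟩⬛⬜❓❓❓❓
❓❓❓❓❓🟩🟩⬜⬛🟩❓❓❓❓
❓❓❓❓🟫🟩⬜🔴🟫🟦❓❓❓❓
❓❓❓❓🟩⬜⬛🟩🟦🟩❓❓❓❓
❓❓❓❓🟫⬛⬜🟫🟩🟩❓❓❓❓
❓❓❓❓🟩🟩🟫⬛🟩🟩❓❓❓❓
❓❓❓❓🟫🟫🟩🟫🟫🟩❓❓❓❓
❓❓❓❓❓❓❓❓❓❓❓❓❓❓
❓❓❓❓❓❓❓❓❓❓❓❓❓❓

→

❓❓❓❓❓❓❓❓❓❓❓❓❓❓
❓❓❓❓❓❓❓❓❓❓❓❓❓❓
❓❓❓❓❓❓❓❓❓❓❓❓❓❓
❓❓❓❓❓❓❓❓❓❓❓❓❓❓
❓❓❓❓❓❓❓❓❓❓❓❓❓❓
❓❓❓❓🟩🟫🟩⬛⬜🟩❓❓❓❓
❓❓❓❓🟩🟩⬜⬛🟩🟫❓❓❓❓
❓❓❓🟫🟩⬜🟫🔴🟦🟫❓❓❓❓
❓❓❓🟩⬜⬛🟩🟦🟩⬛❓❓❓❓
❓❓❓🟫⬛⬜🟫🟩🟩🟩❓❓❓❓
❓❓❓🟩🟩🟫⬛🟩🟩❓❓❓❓❓
❓❓❓🟫🟫🟩🟫🟫🟩❓❓❓❓❓
❓❓❓❓❓❓❓❓❓❓❓❓❓❓
❓❓❓❓❓❓❓❓❓❓❓❓❓❓

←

❓❓❓❓❓❓❓❓❓❓❓❓❓❓
❓❓❓❓❓❓❓❓❓❓❓❓❓❓
❓❓❓❓❓❓❓❓❓❓❓❓❓❓
❓❓❓❓❓❓❓❓❓❓❓❓❓❓
❓❓❓❓❓❓❓❓❓❓❓❓❓❓
❓❓❓❓❓🟩🟫🟩⬛⬜🟩❓❓❓
❓❓❓❓❓🟩🟩⬜⬛🟩🟫❓❓❓
❓❓❓❓🟫🟩⬜🔴🟫🟦🟫❓❓❓
❓❓❓❓🟩⬜⬛🟩🟦🟩⬛❓❓❓
❓❓❓❓🟫⬛⬜🟫🟩🟩🟩❓❓❓
❓❓❓❓🟩🟩🟫⬛🟩🟩❓❓❓❓
❓❓❓❓🟫🟫🟩🟫🟫🟩❓❓❓❓
❓❓❓❓❓❓❓❓❓❓❓❓❓❓
❓❓❓❓❓❓❓❓❓❓❓❓❓❓

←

❓❓❓❓❓❓❓❓❓❓❓❓❓❓
❓❓❓❓❓❓❓❓❓❓❓❓❓❓
❓❓❓❓❓❓❓❓❓❓❓❓❓❓
❓❓❓❓❓❓❓❓❓❓❓❓❓❓
❓❓❓❓❓❓❓❓❓❓❓❓❓❓
❓❓❓❓❓🟫🟩🟫🟩⬛⬜🟩❓❓
❓❓❓❓❓🟩🟩🟩⬜⬛🟩🟫❓❓
❓❓❓❓❓🟫🟩🔴🟫🟫🟦🟫❓❓
❓❓❓❓❓🟩⬜⬛🟩🟦🟩⬛❓❓
❓❓❓❓❓🟫⬛⬜🟫🟩🟩🟩❓❓
❓❓❓❓❓🟩🟩🟫⬛🟩🟩❓❓❓
❓❓❓❓❓🟫🟫🟩🟫🟫🟩❓❓❓
❓❓❓❓❓❓❓❓❓❓❓❓❓❓
❓❓❓❓❓❓❓❓❓❓❓❓❓❓

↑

❓❓❓❓❓❓❓❓❓❓❓❓❓❓
❓❓❓❓❓❓❓❓❓❓❓❓❓❓
❓❓❓❓❓❓❓❓❓❓❓❓❓❓
❓❓❓❓❓❓❓❓❓❓❓❓❓❓
❓❓❓❓❓❓❓❓❓❓❓❓❓❓
❓❓❓❓❓⬜🟫🟩🟦🟫❓❓❓❓
❓❓❓❓❓🟫🟩🟫🟩⬛⬜🟩❓❓
❓❓❓❓❓🟩🟩🔴⬜⬛🟩🟫❓❓
❓❓❓❓❓🟫🟩⬜🟫🟫🟦🟫❓❓
❓❓❓❓❓🟩⬜⬛🟩🟦🟩⬛❓❓
❓❓❓❓❓🟫⬛⬜🟫🟩🟩🟩❓❓
❓❓❓❓❓🟩🟩🟫⬛🟩🟩❓❓❓
❓❓❓❓❓🟫🟫🟩🟫🟫🟩❓❓❓
❓❓❓❓❓❓❓❓❓❓❓❓❓❓

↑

❓❓❓❓❓❓❓❓❓❓❓❓❓❓
❓❓❓❓❓❓❓❓❓❓❓❓❓❓
❓❓❓❓❓❓❓❓❓❓❓❓❓❓
❓❓❓❓❓❓❓❓❓❓❓❓❓❓
❓❓❓❓❓❓❓❓❓❓❓❓❓❓
❓❓❓❓❓🟦⬜🟩🟫🟫❓❓❓❓
❓❓❓❓❓⬜🟫🟩🟦🟫❓❓❓❓
❓❓❓❓❓🟫🟩🔴🟩⬛⬜🟩❓❓
❓❓❓❓❓🟩🟩🟩⬜⬛🟩🟫❓❓
❓❓❓❓❓🟫🟩⬜🟫🟫🟦🟫❓❓
❓❓❓❓❓🟩⬜⬛🟩🟦🟩⬛❓❓
❓❓❓❓❓🟫⬛⬜🟫🟩🟩🟩❓❓
❓❓❓❓❓🟩🟩🟫⬛🟩🟩❓❓❓
❓❓❓❓❓🟫🟫🟩🟫🟫🟩❓❓❓

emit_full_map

🟦⬜🟩🟫🟫❓❓
⬜🟫🟩🟦🟫❓❓
🟫🟩🔴🟩⬛⬜🟩
🟩🟩🟩⬜⬛🟩🟫
🟫🟩⬜🟫🟫🟦🟫
🟩⬜⬛🟩🟦🟩⬛
🟫⬛⬜🟫🟩🟩🟩
🟩🟩🟫⬛🟩🟩❓
🟫🟫🟩🟫🟫🟩❓

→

❓❓❓❓❓❓❓❓❓❓❓❓❓❓
❓❓❓❓❓❓❓❓❓❓❓❓❓❓
❓❓❓❓❓❓❓❓❓❓❓❓❓❓
❓❓❓❓❓❓❓❓❓❓❓❓❓❓
❓❓❓❓❓❓❓❓❓❓❓❓❓❓
❓❓❓❓🟦⬜🟩🟫🟫🟫❓❓❓❓
❓❓❓❓⬜🟫🟩🟦🟫🟩❓❓❓❓
❓❓❓❓🟫🟩🟫🔴⬛⬜🟩❓❓❓
❓❓❓❓🟩🟩🟩⬜⬛🟩🟫❓❓❓
❓❓❓❓🟫🟩⬜🟫🟫🟦🟫❓❓❓
❓❓❓❓🟩⬜⬛🟩🟦🟩⬛❓❓❓
❓❓❓❓🟫⬛⬜🟫🟩🟩🟩❓❓❓
❓❓❓❓🟩🟩🟫⬛🟩🟩❓❓❓❓
❓❓❓❓🟫🟫🟩🟫🟫🟩❓❓❓❓

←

❓❓❓❓❓❓❓❓❓❓❓❓❓❓
❓❓❓❓❓❓❓❓❓❓❓❓❓❓
❓❓❓❓❓❓❓❓❓❓❓❓❓❓
❓❓❓❓❓❓❓❓❓❓❓❓❓❓
❓❓❓❓❓❓❓❓❓❓❓❓❓❓
❓❓❓❓❓🟦⬜🟩🟫🟫🟫❓❓❓
❓❓❓❓❓⬜🟫🟩🟦🟫🟩❓❓❓
❓❓❓❓❓🟫🟩🔴🟩⬛⬜🟩❓❓
❓❓❓❓❓🟩🟩🟩⬜⬛🟩🟫❓❓
❓❓❓❓❓🟫🟩⬜🟫🟫🟦🟫❓❓
❓❓❓❓❓🟩⬜⬛🟩🟦🟩⬛❓❓
❓❓❓❓❓🟫⬛⬜🟫🟩🟩🟩❓❓
❓❓❓❓❓🟩🟩🟫⬛🟩🟩❓❓❓
❓❓❓❓❓🟫🟫🟩🟫🟫🟩❓❓❓

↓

❓❓❓❓❓❓❓❓❓❓❓❓❓❓
❓❓❓❓❓❓❓❓❓❓❓❓❓❓
❓❓❓❓❓❓❓❓❓❓❓❓❓❓
❓❓❓❓❓❓❓❓❓❓❓❓❓❓
❓❓❓❓❓🟦⬜🟩🟫🟫🟫❓❓❓
❓❓❓❓❓⬜🟫🟩🟦🟫🟩❓❓❓
❓❓❓❓❓🟫🟩🟫🟩⬛⬜🟩❓❓
❓❓❓❓❓🟩🟩🔴⬜⬛🟩🟫❓❓
❓❓❓❓❓🟫🟩⬜🟫🟫🟦🟫❓❓
❓❓❓❓❓🟩⬜⬛🟩🟦🟩⬛❓❓
❓❓❓❓❓🟫⬛⬜🟫🟩🟩🟩❓❓
❓❓❓❓❓🟩🟩🟫⬛🟩🟩❓❓❓
❓❓❓❓❓🟫🟫🟩🟫🟫🟩❓❓❓
❓❓❓❓❓❓❓❓❓❓❓❓❓❓

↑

❓❓❓❓❓❓❓❓❓❓❓❓❓❓
❓❓❓❓❓❓❓❓❓❓❓❓❓❓
❓❓❓❓❓❓❓❓❓❓❓❓❓❓
❓❓❓❓❓❓❓❓❓❓❓❓❓❓
❓❓❓❓❓❓❓❓❓❓❓❓❓❓
❓❓❓❓❓🟦⬜🟩🟫🟫🟫❓❓❓
❓❓❓❓❓⬜🟫🟩🟦🟫🟩❓❓❓
❓❓❓❓❓🟫🟩🔴🟩⬛⬜🟩❓❓
❓❓❓❓❓🟩🟩🟩⬜⬛🟩🟫❓❓
❓❓❓❓❓🟫🟩⬜🟫🟫🟦🟫❓❓
❓❓❓❓❓🟩⬜⬛🟩🟦🟩⬛❓❓
❓❓❓❓❓🟫⬛⬜🟫🟩🟩🟩❓❓
❓❓❓❓❓🟩🟩🟫⬛🟩🟩❓❓❓
❓❓❓❓❓🟫🟫🟩🟫🟫🟩❓❓❓

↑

❓❓❓❓❓❓❓❓❓❓❓❓❓❓
❓❓❓❓❓❓❓❓❓❓❓❓❓❓
❓❓❓❓❓❓❓❓❓❓❓❓❓❓
❓❓❓❓❓❓❓❓❓❓❓❓❓❓
❓❓❓❓❓❓❓❓❓❓❓❓❓❓
❓❓❓❓❓⬛🟩🟦🟫🟫❓❓❓❓
❓❓❓❓❓🟦⬜🟩🟫🟫🟫❓❓❓
❓❓❓❓❓⬜🟫🔴🟦🟫🟩❓❓❓
❓❓❓❓❓🟫🟩🟫🟩⬛⬜🟩❓❓
❓❓❓❓❓🟩🟩🟩⬜⬛🟩🟫❓❓
❓❓❓❓❓🟫🟩⬜🟫🟫🟦🟫❓❓
❓❓❓❓❓🟩⬜⬛🟩🟦🟩⬛❓❓
❓❓❓❓❓🟫⬛⬜🟫🟩🟩🟩❓❓
❓❓❓❓❓🟩🟩🟫⬛🟩🟩❓❓❓

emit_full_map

⬛🟩🟦🟫🟫❓❓
🟦⬜🟩🟫🟫🟫❓
⬜🟫🔴🟦🟫🟩❓
🟫🟩🟫🟩⬛⬜🟩
🟩🟩🟩⬜⬛🟩🟫
🟫🟩⬜🟫🟫🟦🟫
🟩⬜⬛🟩🟦🟩⬛
🟫⬛⬜🟫🟩🟩🟩
🟩🟩🟫⬛🟩🟩❓
🟫🟫🟩🟫🟫🟩❓


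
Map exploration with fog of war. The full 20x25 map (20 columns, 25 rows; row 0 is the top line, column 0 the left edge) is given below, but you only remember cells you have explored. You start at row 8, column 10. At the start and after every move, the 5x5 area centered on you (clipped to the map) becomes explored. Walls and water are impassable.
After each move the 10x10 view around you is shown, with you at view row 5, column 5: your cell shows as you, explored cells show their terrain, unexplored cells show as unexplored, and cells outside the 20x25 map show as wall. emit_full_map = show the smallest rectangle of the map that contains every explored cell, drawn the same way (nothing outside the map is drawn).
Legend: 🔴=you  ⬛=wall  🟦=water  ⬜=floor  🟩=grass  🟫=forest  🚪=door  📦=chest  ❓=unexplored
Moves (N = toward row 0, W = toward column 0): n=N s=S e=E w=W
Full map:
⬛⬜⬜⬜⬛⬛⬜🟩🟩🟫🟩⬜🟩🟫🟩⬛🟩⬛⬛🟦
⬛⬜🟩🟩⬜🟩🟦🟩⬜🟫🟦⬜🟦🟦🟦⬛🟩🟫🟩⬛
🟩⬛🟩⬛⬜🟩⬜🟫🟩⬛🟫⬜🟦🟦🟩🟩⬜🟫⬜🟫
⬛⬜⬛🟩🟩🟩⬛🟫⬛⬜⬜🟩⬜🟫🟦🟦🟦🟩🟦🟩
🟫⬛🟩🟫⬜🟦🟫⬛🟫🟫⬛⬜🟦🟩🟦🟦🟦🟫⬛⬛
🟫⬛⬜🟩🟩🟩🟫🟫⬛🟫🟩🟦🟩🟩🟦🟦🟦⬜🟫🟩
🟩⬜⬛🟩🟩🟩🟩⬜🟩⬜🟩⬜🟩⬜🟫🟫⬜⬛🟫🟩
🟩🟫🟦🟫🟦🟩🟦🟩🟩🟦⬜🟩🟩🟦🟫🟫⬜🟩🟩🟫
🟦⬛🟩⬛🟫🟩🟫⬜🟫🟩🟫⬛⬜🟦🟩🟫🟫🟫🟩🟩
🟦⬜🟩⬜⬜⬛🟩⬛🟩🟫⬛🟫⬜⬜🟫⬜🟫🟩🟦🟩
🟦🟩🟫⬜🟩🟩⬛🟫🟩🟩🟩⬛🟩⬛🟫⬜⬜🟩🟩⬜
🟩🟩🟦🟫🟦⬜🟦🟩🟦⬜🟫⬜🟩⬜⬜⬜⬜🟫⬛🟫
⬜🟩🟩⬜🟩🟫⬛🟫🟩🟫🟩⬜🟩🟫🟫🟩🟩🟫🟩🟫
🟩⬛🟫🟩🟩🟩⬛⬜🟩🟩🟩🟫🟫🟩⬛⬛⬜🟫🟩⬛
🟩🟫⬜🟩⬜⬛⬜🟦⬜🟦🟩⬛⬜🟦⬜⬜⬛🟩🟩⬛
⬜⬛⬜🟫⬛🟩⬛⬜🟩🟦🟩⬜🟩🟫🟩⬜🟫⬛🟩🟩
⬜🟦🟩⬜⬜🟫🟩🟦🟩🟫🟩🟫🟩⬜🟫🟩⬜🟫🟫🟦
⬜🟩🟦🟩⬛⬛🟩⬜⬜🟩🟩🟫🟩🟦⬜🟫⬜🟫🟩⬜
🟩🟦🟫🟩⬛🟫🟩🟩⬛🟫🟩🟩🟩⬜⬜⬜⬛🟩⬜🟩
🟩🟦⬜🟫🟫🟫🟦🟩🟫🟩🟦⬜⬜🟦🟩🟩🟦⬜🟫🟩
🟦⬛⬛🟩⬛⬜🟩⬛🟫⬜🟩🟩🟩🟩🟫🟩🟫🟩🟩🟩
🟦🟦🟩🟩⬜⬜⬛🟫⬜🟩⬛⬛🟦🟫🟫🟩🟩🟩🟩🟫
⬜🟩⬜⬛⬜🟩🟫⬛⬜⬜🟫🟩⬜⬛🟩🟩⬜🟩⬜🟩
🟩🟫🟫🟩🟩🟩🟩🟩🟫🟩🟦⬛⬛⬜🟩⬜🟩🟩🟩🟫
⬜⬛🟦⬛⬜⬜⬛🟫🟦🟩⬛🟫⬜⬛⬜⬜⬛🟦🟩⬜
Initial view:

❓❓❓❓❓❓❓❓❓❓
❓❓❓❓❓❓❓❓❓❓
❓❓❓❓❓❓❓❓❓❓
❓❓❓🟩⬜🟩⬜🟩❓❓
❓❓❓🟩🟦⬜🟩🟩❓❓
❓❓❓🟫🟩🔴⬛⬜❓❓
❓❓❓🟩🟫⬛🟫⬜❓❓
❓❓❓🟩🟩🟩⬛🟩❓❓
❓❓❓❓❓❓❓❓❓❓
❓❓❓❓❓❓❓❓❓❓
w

❓❓❓❓❓❓❓❓❓❓
❓❓❓❓❓❓❓❓❓❓
❓❓❓❓❓❓❓❓❓❓
❓❓❓⬜🟩⬜🟩⬜🟩❓
❓❓❓🟩🟩🟦⬜🟩🟩❓
❓❓❓⬜🟫🔴🟫⬛⬜❓
❓❓❓⬛🟩🟫⬛🟫⬜❓
❓❓❓🟫🟩🟩🟩⬛🟩❓
❓❓❓❓❓❓❓❓❓❓
❓❓❓❓❓❓❓❓❓❓

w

❓❓❓❓❓❓❓❓❓❓
❓❓❓❓❓❓❓❓❓❓
❓❓❓❓❓❓❓❓❓❓
❓❓❓🟩⬜🟩⬜🟩⬜🟩
❓❓❓🟦🟩🟩🟦⬜🟩🟩
❓❓❓🟫⬜🔴🟩🟫⬛⬜
❓❓❓🟩⬛🟩🟫⬛🟫⬜
❓❓❓⬛🟫🟩🟩🟩⬛🟩
❓❓❓❓❓❓❓❓❓❓
❓❓❓❓❓❓❓❓❓❓

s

❓❓❓❓❓❓❓❓❓❓
❓❓❓❓❓❓❓❓❓❓
❓❓❓🟩⬜🟩⬜🟩⬜🟩
❓❓❓🟦🟩🟩🟦⬜🟩🟩
❓❓❓🟫⬜🟫🟩🟫⬛⬜
❓❓❓🟩⬛🔴🟫⬛🟫⬜
❓❓❓⬛🟫🟩🟩🟩⬛🟩
❓❓❓🟦🟩🟦⬜🟫❓❓
❓❓❓❓❓❓❓❓❓❓
❓❓❓❓❓❓❓❓❓❓

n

❓❓❓❓❓❓❓❓❓❓
❓❓❓❓❓❓❓❓❓❓
❓❓❓❓❓❓❓❓❓❓
❓❓❓🟩⬜🟩⬜🟩⬜🟩
❓❓❓🟦🟩🟩🟦⬜🟩🟩
❓❓❓🟫⬜🔴🟩🟫⬛⬜
❓❓❓🟩⬛🟩🟫⬛🟫⬜
❓❓❓⬛🟫🟩🟩🟩⬛🟩
❓❓❓🟦🟩🟦⬜🟫❓❓
❓❓❓❓❓❓❓❓❓❓

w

❓❓❓❓❓❓❓❓❓❓
❓❓❓❓❓❓❓❓❓❓
❓❓❓❓❓❓❓❓❓❓
❓❓❓🟩🟩⬜🟩⬜🟩⬜
❓❓❓🟩🟦🟩🟩🟦⬜🟩
❓❓❓🟩🟫🔴🟫🟩🟫⬛
❓❓❓⬛🟩⬛🟩🟫⬛🟫
❓❓❓🟩⬛🟫🟩🟩🟩⬛
❓❓❓❓🟦🟩🟦⬜🟫❓
❓❓❓❓❓❓❓❓❓❓

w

❓❓❓❓❓❓❓❓❓❓
❓❓❓❓❓❓❓❓❓❓
❓❓❓❓❓❓❓❓❓❓
❓❓❓🟩🟩🟩⬜🟩⬜🟩
❓❓❓🟦🟩🟦🟩🟩🟦⬜
❓❓❓🟫🟩🔴⬜🟫🟩🟫
❓❓❓⬜⬛🟩⬛🟩🟫⬛
❓❓❓🟩🟩⬛🟫🟩🟩🟩
❓❓❓❓❓🟦🟩🟦⬜🟫
❓❓❓❓❓❓❓❓❓❓

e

❓❓❓❓❓❓❓❓❓❓
❓❓❓❓❓❓❓❓❓❓
❓❓❓❓❓❓❓❓❓❓
❓❓🟩🟩🟩⬜🟩⬜🟩⬜
❓❓🟦🟩🟦🟩🟩🟦⬜🟩
❓❓🟫🟩🟫🔴🟫🟩🟫⬛
❓❓⬜⬛🟩⬛🟩🟫⬛🟫
❓❓🟩🟩⬛🟫🟩🟩🟩⬛
❓❓❓❓🟦🟩🟦⬜🟫❓
❓❓❓❓❓❓❓❓❓❓

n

❓❓❓❓❓❓❓❓❓❓
❓❓❓❓❓❓❓❓❓❓
❓❓❓❓❓❓❓❓❓❓
❓❓❓🟩🟫🟫⬛🟫❓❓
❓❓🟩🟩🟩⬜🟩⬜🟩⬜
❓❓🟦🟩🟦🔴🟩🟦⬜🟩
❓❓🟫🟩🟫⬜🟫🟩🟫⬛
❓❓⬜⬛🟩⬛🟩🟫⬛🟫
❓❓🟩🟩⬛🟫🟩🟩🟩⬛
❓❓❓❓🟦🟩🟦⬜🟫❓

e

❓❓❓❓❓❓❓❓❓❓
❓❓❓❓❓❓❓❓❓❓
❓❓❓❓❓❓❓❓❓❓
❓❓🟩🟫🟫⬛🟫🟩❓❓
❓🟩🟩🟩⬜🟩⬜🟩⬜🟩
❓🟦🟩🟦🟩🔴🟦⬜🟩🟩
❓🟫🟩🟫⬜🟫🟩🟫⬛⬜
❓⬜⬛🟩⬛🟩🟫⬛🟫⬜
❓🟩🟩⬛🟫🟩🟩🟩⬛🟩
❓❓❓🟦🟩🟦⬜🟫❓❓

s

❓❓❓❓❓❓❓❓❓❓
❓❓❓❓❓❓❓❓❓❓
❓❓🟩🟫🟫⬛🟫🟩❓❓
❓🟩🟩🟩⬜🟩⬜🟩⬜🟩
❓🟦🟩🟦🟩🟩🟦⬜🟩🟩
❓🟫🟩🟫⬜🔴🟩🟫⬛⬜
❓⬜⬛🟩⬛🟩🟫⬛🟫⬜
❓🟩🟩⬛🟫🟩🟩🟩⬛🟩
❓❓❓🟦🟩🟦⬜🟫❓❓
❓❓❓❓❓❓❓❓❓❓

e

❓❓❓❓❓❓❓❓❓❓
❓❓❓❓❓❓❓❓❓❓
❓🟩🟫🟫⬛🟫🟩❓❓❓
🟩🟩🟩⬜🟩⬜🟩⬜🟩❓
🟦🟩🟦🟩🟩🟦⬜🟩🟩❓
🟫🟩🟫⬜🟫🔴🟫⬛⬜❓
⬜⬛🟩⬛🟩🟫⬛🟫⬜❓
🟩🟩⬛🟫🟩🟩🟩⬛🟩❓
❓❓🟦🟩🟦⬜🟫❓❓❓
❓❓❓❓❓❓❓❓❓❓

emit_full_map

❓🟩🟫🟫⬛🟫🟩❓❓
🟩🟩🟩⬜🟩⬜🟩⬜🟩
🟦🟩🟦🟩🟩🟦⬜🟩🟩
🟫🟩🟫⬜🟫🔴🟫⬛⬜
⬜⬛🟩⬛🟩🟫⬛🟫⬜
🟩🟩⬛🟫🟩🟩🟩⬛🟩
❓❓🟦🟩🟦⬜🟫❓❓

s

❓❓❓❓❓❓❓❓❓❓
❓🟩🟫🟫⬛🟫🟩❓❓❓
🟩🟩🟩⬜🟩⬜🟩⬜🟩❓
🟦🟩🟦🟩🟩🟦⬜🟩🟩❓
🟫🟩🟫⬜🟫🟩🟫⬛⬜❓
⬜⬛🟩⬛🟩🔴⬛🟫⬜❓
🟩🟩⬛🟫🟩🟩🟩⬛🟩❓
❓❓🟦🟩🟦⬜🟫⬜❓❓
❓❓❓❓❓❓❓❓❓❓
❓❓❓❓❓❓❓❓❓❓

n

❓❓❓❓❓❓❓❓❓❓
❓❓❓❓❓❓❓❓❓❓
❓🟩🟫🟫⬛🟫🟩❓❓❓
🟩🟩🟩⬜🟩⬜🟩⬜🟩❓
🟦🟩🟦🟩🟩🟦⬜🟩🟩❓
🟫🟩🟫⬜🟫🔴🟫⬛⬜❓
⬜⬛🟩⬛🟩🟫⬛🟫⬜❓
🟩🟩⬛🟫🟩🟩🟩⬛🟩❓
❓❓🟦🟩🟦⬜🟫⬜❓❓
❓❓❓❓❓❓❓❓❓❓

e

❓❓❓❓❓❓❓❓❓❓
❓❓❓❓❓❓❓❓❓❓
🟩🟫🟫⬛🟫🟩❓❓❓❓
🟩🟩⬜🟩⬜🟩⬜🟩❓❓
🟩🟦🟩🟩🟦⬜🟩🟩❓❓
🟩🟫⬜🟫🟩🔴⬛⬜❓❓
⬛🟩⬛🟩🟫⬛🟫⬜❓❓
🟩⬛🟫🟩🟩🟩⬛🟩❓❓
❓🟦🟩🟦⬜🟫⬜❓❓❓
❓❓❓❓❓❓❓❓❓❓

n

❓❓❓❓❓❓❓❓❓❓
❓❓❓❓❓❓❓❓❓❓
❓❓❓❓❓❓❓❓❓❓
🟩🟫🟫⬛🟫🟩🟦🟩❓❓
🟩🟩⬜🟩⬜🟩⬜🟩❓❓
🟩🟦🟩🟩🟦🔴🟩🟩❓❓
🟩🟫⬜🟫🟩🟫⬛⬜❓❓
⬛🟩⬛🟩🟫⬛🟫⬜❓❓
🟩⬛🟫🟩🟩🟩⬛🟩❓❓
❓🟦🟩🟦⬜🟫⬜❓❓❓

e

❓❓❓❓❓❓❓❓❓❓
❓❓❓❓❓❓❓❓❓❓
❓❓❓❓❓❓❓❓❓❓
🟫🟫⬛🟫🟩🟦🟩🟩❓❓
🟩⬜🟩⬜🟩⬜🟩⬜❓❓
🟦🟩🟩🟦⬜🔴🟩🟦❓❓
🟫⬜🟫🟩🟫⬛⬜🟦❓❓
🟩⬛🟩🟫⬛🟫⬜⬜❓❓
⬛🟫🟩🟩🟩⬛🟩❓❓❓
🟦🟩🟦⬜🟫⬜❓❓❓❓

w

❓❓❓❓❓❓❓❓❓❓
❓❓❓❓❓❓❓❓❓❓
❓❓❓❓❓❓❓❓❓❓
🟩🟫🟫⬛🟫🟩🟦🟩🟩❓
🟩🟩⬜🟩⬜🟩⬜🟩⬜❓
🟩🟦🟩🟩🟦🔴🟩🟩🟦❓
🟩🟫⬜🟫🟩🟫⬛⬜🟦❓
⬛🟩⬛🟩🟫⬛🟫⬜⬜❓
🟩⬛🟫🟩🟩🟩⬛🟩❓❓
❓🟦🟩🟦⬜🟫⬜❓❓❓

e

❓❓❓❓❓❓❓❓❓❓
❓❓❓❓❓❓❓❓❓❓
❓❓❓❓❓❓❓❓❓❓
🟫🟫⬛🟫🟩🟦🟩🟩❓❓
🟩⬜🟩⬜🟩⬜🟩⬜❓❓
🟦🟩🟩🟦⬜🔴🟩🟦❓❓
🟫⬜🟫🟩🟫⬛⬜🟦❓❓
🟩⬛🟩🟫⬛🟫⬜⬜❓❓
⬛🟫🟩🟩🟩⬛🟩❓❓❓
🟦🟩🟦⬜🟫⬜❓❓❓❓

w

❓❓❓❓❓❓❓❓❓❓
❓❓❓❓❓❓❓❓❓❓
❓❓❓❓❓❓❓❓❓❓
🟩🟫🟫⬛🟫🟩🟦🟩🟩❓
🟩🟩⬜🟩⬜🟩⬜🟩⬜❓
🟩🟦🟩🟩🟦🔴🟩🟩🟦❓
🟩🟫⬜🟫🟩🟫⬛⬜🟦❓
⬛🟩⬛🟩🟫⬛🟫⬜⬜❓
🟩⬛🟫🟩🟩🟩⬛🟩❓❓
❓🟦🟩🟦⬜🟫⬜❓❓❓

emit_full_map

❓🟩🟫🟫⬛🟫🟩🟦🟩🟩
🟩🟩🟩⬜🟩⬜🟩⬜🟩⬜
🟦🟩🟦🟩🟩🟦🔴🟩🟩🟦
🟫🟩🟫⬜🟫🟩🟫⬛⬜🟦
⬜⬛🟩⬛🟩🟫⬛🟫⬜⬜
🟩🟩⬛🟫🟩🟩🟩⬛🟩❓
❓❓🟦🟩🟦⬜🟫⬜❓❓


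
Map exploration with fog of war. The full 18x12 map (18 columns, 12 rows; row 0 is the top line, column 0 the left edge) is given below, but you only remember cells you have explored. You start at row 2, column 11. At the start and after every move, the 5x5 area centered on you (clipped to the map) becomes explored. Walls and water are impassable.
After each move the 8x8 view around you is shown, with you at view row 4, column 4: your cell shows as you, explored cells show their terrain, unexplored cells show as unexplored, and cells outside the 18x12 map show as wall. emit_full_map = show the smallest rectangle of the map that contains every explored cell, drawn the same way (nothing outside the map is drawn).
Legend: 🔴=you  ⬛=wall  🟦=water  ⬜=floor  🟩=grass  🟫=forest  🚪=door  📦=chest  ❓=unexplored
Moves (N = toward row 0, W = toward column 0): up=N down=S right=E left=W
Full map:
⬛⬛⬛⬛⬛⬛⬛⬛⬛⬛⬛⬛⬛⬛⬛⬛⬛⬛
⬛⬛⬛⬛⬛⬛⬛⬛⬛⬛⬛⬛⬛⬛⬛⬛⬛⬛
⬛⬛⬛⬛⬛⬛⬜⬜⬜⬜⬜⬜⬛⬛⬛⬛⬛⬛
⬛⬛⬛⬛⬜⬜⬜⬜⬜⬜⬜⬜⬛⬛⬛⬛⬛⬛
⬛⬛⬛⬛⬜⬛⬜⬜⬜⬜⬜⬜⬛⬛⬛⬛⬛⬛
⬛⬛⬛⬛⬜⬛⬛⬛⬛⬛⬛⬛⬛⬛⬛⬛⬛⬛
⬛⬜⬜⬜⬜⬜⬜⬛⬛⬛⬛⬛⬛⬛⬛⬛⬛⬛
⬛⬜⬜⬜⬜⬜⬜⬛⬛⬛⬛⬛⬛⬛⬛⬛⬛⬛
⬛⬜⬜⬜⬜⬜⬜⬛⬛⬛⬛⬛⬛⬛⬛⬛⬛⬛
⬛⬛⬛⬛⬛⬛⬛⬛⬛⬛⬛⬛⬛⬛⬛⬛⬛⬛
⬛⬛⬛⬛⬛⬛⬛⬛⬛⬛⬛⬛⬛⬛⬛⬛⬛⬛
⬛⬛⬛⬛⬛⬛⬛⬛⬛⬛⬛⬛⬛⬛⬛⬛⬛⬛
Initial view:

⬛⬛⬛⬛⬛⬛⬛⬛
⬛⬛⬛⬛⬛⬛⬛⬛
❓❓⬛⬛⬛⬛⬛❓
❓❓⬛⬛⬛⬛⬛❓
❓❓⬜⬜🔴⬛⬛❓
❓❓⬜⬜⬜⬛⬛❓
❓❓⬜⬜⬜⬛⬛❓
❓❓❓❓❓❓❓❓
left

⬛⬛⬛⬛⬛⬛⬛⬛
⬛⬛⬛⬛⬛⬛⬛⬛
❓❓⬛⬛⬛⬛⬛⬛
❓❓⬛⬛⬛⬛⬛⬛
❓❓⬜⬜🔴⬜⬛⬛
❓❓⬜⬜⬜⬜⬛⬛
❓❓⬜⬜⬜⬜⬛⬛
❓❓❓❓❓❓❓❓

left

⬛⬛⬛⬛⬛⬛⬛⬛
⬛⬛⬛⬛⬛⬛⬛⬛
❓❓⬛⬛⬛⬛⬛⬛
❓❓⬛⬛⬛⬛⬛⬛
❓❓⬜⬜🔴⬜⬜⬛
❓❓⬜⬜⬜⬜⬜⬛
❓❓⬜⬜⬜⬜⬜⬛
❓❓❓❓❓❓❓❓

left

⬛⬛⬛⬛⬛⬛⬛⬛
⬛⬛⬛⬛⬛⬛⬛⬛
❓❓⬛⬛⬛⬛⬛⬛
❓❓⬛⬛⬛⬛⬛⬛
❓❓⬜⬜🔴⬜⬜⬜
❓❓⬜⬜⬜⬜⬜⬜
❓❓⬜⬜⬜⬜⬜⬜
❓❓❓❓❓❓❓❓

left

⬛⬛⬛⬛⬛⬛⬛⬛
⬛⬛⬛⬛⬛⬛⬛⬛
❓❓⬛⬛⬛⬛⬛⬛
❓❓⬛⬛⬛⬛⬛⬛
❓❓⬛⬜🔴⬜⬜⬜
❓❓⬜⬜⬜⬜⬜⬜
❓❓⬛⬜⬜⬜⬜⬜
❓❓❓❓❓❓❓❓

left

⬛⬛⬛⬛⬛⬛⬛⬛
⬛⬛⬛⬛⬛⬛⬛⬛
❓❓⬛⬛⬛⬛⬛⬛
❓❓⬛⬛⬛⬛⬛⬛
❓❓⬛⬛🔴⬜⬜⬜
❓❓⬜⬜⬜⬜⬜⬜
❓❓⬜⬛⬜⬜⬜⬜
❓❓❓❓❓❓❓❓

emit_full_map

⬛⬛⬛⬛⬛⬛⬛⬛⬛⬛
⬛⬛⬛⬛⬛⬛⬛⬛⬛⬛
⬛⬛🔴⬜⬜⬜⬜⬜⬛⬛
⬜⬜⬜⬜⬜⬜⬜⬜⬛⬛
⬜⬛⬜⬜⬜⬜⬜⬜⬛⬛

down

⬛⬛⬛⬛⬛⬛⬛⬛
❓❓⬛⬛⬛⬛⬛⬛
❓❓⬛⬛⬛⬛⬛⬛
❓❓⬛⬛⬜⬜⬜⬜
❓❓⬜⬜🔴⬜⬜⬜
❓❓⬜⬛⬜⬜⬜⬜
❓❓⬜⬛⬛⬛⬛❓
❓❓❓❓❓❓❓❓

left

⬛⬛⬛⬛⬛⬛⬛⬛
❓❓❓⬛⬛⬛⬛⬛
❓❓⬛⬛⬛⬛⬛⬛
❓❓⬛⬛⬛⬜⬜⬜
❓❓⬛⬜🔴⬜⬜⬜
❓❓⬛⬜⬛⬜⬜⬜
❓❓⬛⬜⬛⬛⬛⬛
❓❓❓❓❓❓❓❓

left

⬛⬛⬛⬛⬛⬛⬛⬛
❓❓❓❓⬛⬛⬛⬛
❓❓⬛⬛⬛⬛⬛⬛
❓❓⬛⬛⬛⬛⬜⬜
❓❓⬛⬛🔴⬜⬜⬜
❓❓⬛⬛⬜⬛⬜⬜
❓❓⬛⬛⬜⬛⬛⬛
❓❓❓❓❓❓❓❓

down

❓❓❓❓⬛⬛⬛⬛
❓❓⬛⬛⬛⬛⬛⬛
❓❓⬛⬛⬛⬛⬜⬜
❓❓⬛⬛⬜⬜⬜⬜
❓❓⬛⬛🔴⬛⬜⬜
❓❓⬛⬛⬜⬛⬛⬛
❓❓⬜⬜⬜⬜⬜❓
❓❓❓❓❓❓❓❓

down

❓❓⬛⬛⬛⬛⬛⬛
❓❓⬛⬛⬛⬛⬜⬜
❓❓⬛⬛⬜⬜⬜⬜
❓❓⬛⬛⬜⬛⬜⬜
❓❓⬛⬛🔴⬛⬛⬛
❓❓⬜⬜⬜⬜⬜❓
❓❓⬜⬜⬜⬜⬜❓
❓❓❓❓❓❓❓❓

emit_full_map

❓❓⬛⬛⬛⬛⬛⬛⬛⬛⬛⬛
⬛⬛⬛⬛⬛⬛⬛⬛⬛⬛⬛⬛
⬛⬛⬛⬛⬜⬜⬜⬜⬜⬜⬛⬛
⬛⬛⬜⬜⬜⬜⬜⬜⬜⬜⬛⬛
⬛⬛⬜⬛⬜⬜⬜⬜⬜⬜⬛⬛
⬛⬛🔴⬛⬛⬛⬛❓❓❓❓❓
⬜⬜⬜⬜⬜❓❓❓❓❓❓❓
⬜⬜⬜⬜⬜❓❓❓❓❓❓❓

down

❓❓⬛⬛⬛⬛⬜⬜
❓❓⬛⬛⬜⬜⬜⬜
❓❓⬛⬛⬜⬛⬜⬜
❓❓⬛⬛⬜⬛⬛⬛
❓❓⬜⬜🔴⬜⬜❓
❓❓⬜⬜⬜⬜⬜❓
❓❓⬜⬜⬜⬜⬜❓
❓❓❓❓❓❓❓❓

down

❓❓⬛⬛⬜⬜⬜⬜
❓❓⬛⬛⬜⬛⬜⬜
❓❓⬛⬛⬜⬛⬛⬛
❓❓⬜⬜⬜⬜⬜❓
❓❓⬜⬜🔴⬜⬜❓
❓❓⬜⬜⬜⬜⬜❓
❓❓⬛⬛⬛⬛⬛❓
❓❓❓❓❓❓❓❓

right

❓⬛⬛⬜⬜⬜⬜⬜
❓⬛⬛⬜⬛⬜⬜⬜
❓⬛⬛⬜⬛⬛⬛⬛
❓⬜⬜⬜⬜⬜⬛❓
❓⬜⬜⬜🔴⬜⬛❓
❓⬜⬜⬜⬜⬜⬛❓
❓⬛⬛⬛⬛⬛⬛❓
❓❓❓❓❓❓❓❓

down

❓⬛⬛⬜⬛⬜⬜⬜
❓⬛⬛⬜⬛⬛⬛⬛
❓⬜⬜⬜⬜⬜⬛❓
❓⬜⬜⬜⬜⬜⬛❓
❓⬜⬜⬜🔴⬜⬛❓
❓⬛⬛⬛⬛⬛⬛❓
❓❓⬛⬛⬛⬛⬛❓
❓❓❓❓❓❓❓❓

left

❓❓⬛⬛⬜⬛⬜⬜
❓❓⬛⬛⬜⬛⬛⬛
❓❓⬜⬜⬜⬜⬜⬛
❓❓⬜⬜⬜⬜⬜⬛
❓❓⬜⬜🔴⬜⬜⬛
❓❓⬛⬛⬛⬛⬛⬛
❓❓⬛⬛⬛⬛⬛⬛
❓❓❓❓❓❓❓❓

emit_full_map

❓❓⬛⬛⬛⬛⬛⬛⬛⬛⬛⬛
⬛⬛⬛⬛⬛⬛⬛⬛⬛⬛⬛⬛
⬛⬛⬛⬛⬜⬜⬜⬜⬜⬜⬛⬛
⬛⬛⬜⬜⬜⬜⬜⬜⬜⬜⬛⬛
⬛⬛⬜⬛⬜⬜⬜⬜⬜⬜⬛⬛
⬛⬛⬜⬛⬛⬛⬛❓❓❓❓❓
⬜⬜⬜⬜⬜⬛❓❓❓❓❓❓
⬜⬜⬜⬜⬜⬛❓❓❓❓❓❓
⬜⬜🔴⬜⬜⬛❓❓❓❓❓❓
⬛⬛⬛⬛⬛⬛❓❓❓❓❓❓
⬛⬛⬛⬛⬛⬛❓❓❓❓❓❓


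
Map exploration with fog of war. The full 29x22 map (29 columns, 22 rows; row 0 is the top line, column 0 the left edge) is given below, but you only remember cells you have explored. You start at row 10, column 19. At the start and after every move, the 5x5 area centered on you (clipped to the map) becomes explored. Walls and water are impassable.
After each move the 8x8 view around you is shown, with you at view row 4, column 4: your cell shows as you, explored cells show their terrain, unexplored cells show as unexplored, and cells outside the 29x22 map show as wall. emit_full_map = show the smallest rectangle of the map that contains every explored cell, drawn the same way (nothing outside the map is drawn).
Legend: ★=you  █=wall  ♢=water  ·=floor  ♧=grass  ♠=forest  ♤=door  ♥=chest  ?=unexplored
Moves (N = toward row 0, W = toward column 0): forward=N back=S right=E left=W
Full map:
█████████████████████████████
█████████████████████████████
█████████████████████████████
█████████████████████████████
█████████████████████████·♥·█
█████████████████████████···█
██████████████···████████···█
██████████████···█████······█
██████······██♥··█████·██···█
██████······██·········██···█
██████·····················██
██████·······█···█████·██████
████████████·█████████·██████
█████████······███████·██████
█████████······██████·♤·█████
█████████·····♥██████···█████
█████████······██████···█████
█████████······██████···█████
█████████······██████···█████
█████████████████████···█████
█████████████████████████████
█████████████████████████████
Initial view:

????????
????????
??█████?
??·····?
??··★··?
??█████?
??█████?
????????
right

????????
????????
?█████·?
?······?
?···★··?
?█████·?
?█████·?
????????

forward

????????
????????
??████·?
?█████·?
?···★··?
?······?
?█████·?
?█████·?

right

????????
????????
?████··?
█████·█?
····★·█?
·······?
█████·█?
█████·??

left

????????
????????
??████··
?█████·█
?···★··█
?·······
?█████·█
?█████·?

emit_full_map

?████··
█████·█
···★··█
·······
█████·█
█████·?

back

????????
??████··
?█████·█
?······█
?···★···
?█████·█
?█████·?
????????

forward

????????
????????
??████··
?█████·█
?···★··█
?·······
?█████·█
?█████·?

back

????????
??████··
?█████·█
?······█
?···★···
?█████·█
?█████·?
????????

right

????????
?████··?
█████·█?
······█?
····★··?
█████·█?
█████·█?
????????

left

????????
??████··
?█████·█
?······█
?···★···
?█████·█
?█████·█
????????

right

????????
?████··?
█████·█?
······█?
····★··?
█████·█?
█████·█?
????????

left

????????
??████··
?█████·█
?······█
?···★···
?█████·█
?█████·█
????????


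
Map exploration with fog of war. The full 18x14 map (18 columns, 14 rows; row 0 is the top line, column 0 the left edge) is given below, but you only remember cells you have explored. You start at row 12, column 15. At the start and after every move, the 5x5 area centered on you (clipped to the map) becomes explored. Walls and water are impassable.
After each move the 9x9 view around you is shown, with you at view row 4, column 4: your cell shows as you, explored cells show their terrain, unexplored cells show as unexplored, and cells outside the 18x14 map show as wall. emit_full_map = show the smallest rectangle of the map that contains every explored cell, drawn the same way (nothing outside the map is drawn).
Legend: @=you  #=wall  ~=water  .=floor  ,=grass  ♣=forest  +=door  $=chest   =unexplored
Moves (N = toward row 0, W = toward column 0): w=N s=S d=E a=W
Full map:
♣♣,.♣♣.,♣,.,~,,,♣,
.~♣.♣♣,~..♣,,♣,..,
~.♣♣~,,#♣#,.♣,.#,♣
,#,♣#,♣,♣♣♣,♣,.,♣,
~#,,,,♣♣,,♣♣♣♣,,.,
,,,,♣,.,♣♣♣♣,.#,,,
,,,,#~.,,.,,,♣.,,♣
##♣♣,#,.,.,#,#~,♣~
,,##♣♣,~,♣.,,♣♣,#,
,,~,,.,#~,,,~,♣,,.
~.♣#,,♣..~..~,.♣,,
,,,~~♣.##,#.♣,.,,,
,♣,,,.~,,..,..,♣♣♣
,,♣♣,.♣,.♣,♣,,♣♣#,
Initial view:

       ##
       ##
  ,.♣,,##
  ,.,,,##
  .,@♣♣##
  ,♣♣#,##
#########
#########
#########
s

       ##
  ,.♣,,##
  ,.,,,##
  .,♣♣♣##
  ,♣@#,##
#########
#########
#########
#########

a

        #
   ,.♣,,#
  ♣,.,,,#
  ..,♣♣♣#
  ,,@♣#,#
#########
#########
#########
#########

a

         
    ,.♣,,
  .♣,.,,,
  ,..,♣♣♣
  ♣,@♣♣#,
#########
#########
#########
#########

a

         
     ,.♣,
  #.♣,.,,
  .,..,♣♣
  ,♣@,♣♣#
#########
#########
#########
#########

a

         
      ,.♣
  ,#.♣,.,
  ..,..,♣
  ♣,@,,♣♣
#########
#########
#########
#########

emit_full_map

    ,.♣,,
,#.♣,.,,,
..,..,♣♣♣
♣,@,,♣♣#,

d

         
     ,.♣,
 ,#.♣,.,,
 ..,..,♣♣
 ♣,♣@,♣♣#
#########
#########
#########
#########

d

         
    ,.♣,,
,#.♣,.,,,
..,..,♣♣♣
♣,♣,@♣♣#,
#########
#########
#########
#########

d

        #
   ,.♣,,#
#.♣,.,,,#
.,..,♣♣♣#
,♣,,@♣#,#
#########
#########
#########
#########

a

         
    ,.♣,,
,#.♣,.,,,
..,..,♣♣♣
♣,♣,@♣♣#,
#########
#########
#########
#########

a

         
     ,.♣,
 ,#.♣,.,,
 ..,..,♣♣
 ♣,♣@,♣♣#
#########
#########
#########
#########

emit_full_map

    ,.♣,,
,#.♣,.,,,
..,..,♣♣♣
♣,♣@,♣♣#,
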